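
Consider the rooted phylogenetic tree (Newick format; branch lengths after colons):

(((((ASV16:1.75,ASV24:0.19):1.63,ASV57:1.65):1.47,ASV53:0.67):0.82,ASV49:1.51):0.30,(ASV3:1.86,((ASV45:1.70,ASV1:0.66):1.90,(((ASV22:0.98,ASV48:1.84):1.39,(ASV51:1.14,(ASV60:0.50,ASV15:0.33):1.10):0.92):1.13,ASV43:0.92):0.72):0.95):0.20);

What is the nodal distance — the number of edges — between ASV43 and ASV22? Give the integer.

4

The MRCA of ASV43 and ASV22 is the node subtending (((ASV22,ASV48),(ASV51,(ASV60,ASV15))),ASV43).
From ASV43 up to that node: 1 branch. From ASV22 up to the same node: 3 branches. Total: 1 + 3 = 4.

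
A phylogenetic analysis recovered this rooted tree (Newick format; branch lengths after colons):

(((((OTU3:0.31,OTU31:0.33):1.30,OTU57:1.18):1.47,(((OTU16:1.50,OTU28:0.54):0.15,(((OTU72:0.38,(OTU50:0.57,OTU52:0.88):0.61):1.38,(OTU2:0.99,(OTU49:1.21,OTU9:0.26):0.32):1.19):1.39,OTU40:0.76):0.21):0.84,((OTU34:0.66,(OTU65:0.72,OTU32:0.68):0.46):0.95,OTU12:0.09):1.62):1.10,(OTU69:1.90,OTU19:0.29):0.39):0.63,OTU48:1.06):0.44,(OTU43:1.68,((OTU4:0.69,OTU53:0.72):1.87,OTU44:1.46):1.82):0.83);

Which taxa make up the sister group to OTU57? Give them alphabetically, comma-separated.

OTU3, OTU31

OTU57 attaches to the tree at the node subtending ((OTU3,OTU31),OTU57).
The other lineage descending from that same node — the sister group — is (OTU3,OTU31); its 2 tips in alphabetical order are the answer.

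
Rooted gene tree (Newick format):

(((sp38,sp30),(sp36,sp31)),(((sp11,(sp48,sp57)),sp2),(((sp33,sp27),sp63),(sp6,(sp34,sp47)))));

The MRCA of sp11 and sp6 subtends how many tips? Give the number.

10

The MRCA of sp11 and sp6 is the node subtending (((sp11,(sp48,sp57)),sp2),(((sp33,sp27),sp63),(sp6,(sp34,sp47)))).
That clade contains 10 terminal taxa: sp11, sp2, sp27, sp33, sp34, sp47, sp48, sp57, sp6, sp63.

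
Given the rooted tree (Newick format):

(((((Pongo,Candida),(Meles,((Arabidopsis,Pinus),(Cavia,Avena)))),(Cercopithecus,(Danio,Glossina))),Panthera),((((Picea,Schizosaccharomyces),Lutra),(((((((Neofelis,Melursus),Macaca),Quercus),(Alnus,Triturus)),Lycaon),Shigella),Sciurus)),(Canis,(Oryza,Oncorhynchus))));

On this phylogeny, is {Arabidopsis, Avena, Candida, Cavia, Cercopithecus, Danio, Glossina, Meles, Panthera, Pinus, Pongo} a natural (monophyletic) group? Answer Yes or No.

The most recent common ancestor of these taxa subtends ((((Pongo,Candida),(Meles,((Arabidopsis,Pinus),(Cavia,Avena)))),(Cercopithecus,(Danio,Glossina))),Panthera).
That clade has exactly 11 tips — every listed taxon and nothing else — so the group is monophyletic.

Yes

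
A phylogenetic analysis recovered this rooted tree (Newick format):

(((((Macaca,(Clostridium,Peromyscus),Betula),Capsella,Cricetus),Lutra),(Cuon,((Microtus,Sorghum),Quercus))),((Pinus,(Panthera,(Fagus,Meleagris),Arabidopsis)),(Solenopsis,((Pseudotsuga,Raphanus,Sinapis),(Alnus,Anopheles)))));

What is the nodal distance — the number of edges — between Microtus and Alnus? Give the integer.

The MRCA of Microtus and Alnus is the root of the tree.
From Microtus up to that node: 5 branches. From Alnus up to the same node: 5 branches. Total: 5 + 5 = 10.

10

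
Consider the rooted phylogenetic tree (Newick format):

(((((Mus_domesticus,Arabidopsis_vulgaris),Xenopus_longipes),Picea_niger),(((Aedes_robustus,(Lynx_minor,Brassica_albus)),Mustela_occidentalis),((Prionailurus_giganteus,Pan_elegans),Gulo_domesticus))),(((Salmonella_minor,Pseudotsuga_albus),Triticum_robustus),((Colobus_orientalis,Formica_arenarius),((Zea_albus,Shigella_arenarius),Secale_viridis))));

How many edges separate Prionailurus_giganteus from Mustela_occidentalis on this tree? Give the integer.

5

The MRCA of Prionailurus_giganteus and Mustela_occidentalis is the node subtending (((Aedes_robustus,(Lynx_minor,Brassica_albus)),Mustela_occidentalis),((Prionailurus_giganteus,Pan_elegans),Gulo_domesticus)).
From Prionailurus_giganteus up to that node: 3 branches. From Mustela_occidentalis up to the same node: 2 branches. Total: 3 + 2 = 5.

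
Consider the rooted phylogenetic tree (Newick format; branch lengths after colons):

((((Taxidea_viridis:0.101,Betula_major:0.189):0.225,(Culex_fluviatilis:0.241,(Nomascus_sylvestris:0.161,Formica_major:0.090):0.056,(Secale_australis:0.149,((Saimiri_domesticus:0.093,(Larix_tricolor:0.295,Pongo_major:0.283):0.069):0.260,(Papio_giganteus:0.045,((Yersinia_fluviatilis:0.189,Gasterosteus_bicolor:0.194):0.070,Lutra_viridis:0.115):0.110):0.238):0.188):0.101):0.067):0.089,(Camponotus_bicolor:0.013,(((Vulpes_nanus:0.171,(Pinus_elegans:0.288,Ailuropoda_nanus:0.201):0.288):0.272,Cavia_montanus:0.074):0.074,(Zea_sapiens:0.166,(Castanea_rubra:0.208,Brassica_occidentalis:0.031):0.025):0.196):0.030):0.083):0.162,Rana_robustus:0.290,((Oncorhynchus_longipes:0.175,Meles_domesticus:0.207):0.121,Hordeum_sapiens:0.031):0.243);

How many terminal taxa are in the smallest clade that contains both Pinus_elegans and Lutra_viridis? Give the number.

21

The MRCA of Pinus_elegans and Lutra_viridis is the node subtending (((Taxidea_viridis,Betula_major),(Culex_fluviatilis,(Nomascus_sylvestris,Formica_major),(Secale_australis,((Saimiri_domesticus,(Larix_tricolor,Pongo_major)),(Papio_giganteus,((Yersinia_fluviatilis,Gasterosteus_bicolor),Lutra_viridis)))))),(Camponotus_bicolor,(((Vulpes_nanus,(Pinus_elegans,Ailuropoda_nanus)),Cavia_montanus),(Zea_sapiens,(Castanea_rubra,Brassica_occidentalis))))).
That clade contains 21 terminal taxa: Ailuropoda_nanus, Betula_major, Brassica_occidentalis, Camponotus_bicolor, Castanea_rubra, Cavia_montanus, Culex_fluviatilis, Formica_major, Gasterosteus_bicolor, Larix_tricolor, Lutra_viridis, Nomascus_sylvestris, Papio_giganteus, Pinus_elegans, Pongo_major, Saimiri_domesticus, Secale_australis, Taxidea_viridis, Vulpes_nanus, Yersinia_fluviatilis, Zea_sapiens.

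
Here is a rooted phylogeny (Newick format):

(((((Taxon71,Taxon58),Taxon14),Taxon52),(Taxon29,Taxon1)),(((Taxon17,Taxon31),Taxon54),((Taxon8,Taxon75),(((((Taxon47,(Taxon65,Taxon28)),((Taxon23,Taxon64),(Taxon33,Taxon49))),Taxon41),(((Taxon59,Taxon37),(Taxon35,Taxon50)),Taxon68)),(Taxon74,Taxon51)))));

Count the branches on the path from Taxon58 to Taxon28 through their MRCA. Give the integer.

14

The MRCA of Taxon58 and Taxon28 is the root of the tree.
From Taxon58 up to that node: 5 branches. From Taxon28 up to the same node: 9 branches. Total: 5 + 9 = 14.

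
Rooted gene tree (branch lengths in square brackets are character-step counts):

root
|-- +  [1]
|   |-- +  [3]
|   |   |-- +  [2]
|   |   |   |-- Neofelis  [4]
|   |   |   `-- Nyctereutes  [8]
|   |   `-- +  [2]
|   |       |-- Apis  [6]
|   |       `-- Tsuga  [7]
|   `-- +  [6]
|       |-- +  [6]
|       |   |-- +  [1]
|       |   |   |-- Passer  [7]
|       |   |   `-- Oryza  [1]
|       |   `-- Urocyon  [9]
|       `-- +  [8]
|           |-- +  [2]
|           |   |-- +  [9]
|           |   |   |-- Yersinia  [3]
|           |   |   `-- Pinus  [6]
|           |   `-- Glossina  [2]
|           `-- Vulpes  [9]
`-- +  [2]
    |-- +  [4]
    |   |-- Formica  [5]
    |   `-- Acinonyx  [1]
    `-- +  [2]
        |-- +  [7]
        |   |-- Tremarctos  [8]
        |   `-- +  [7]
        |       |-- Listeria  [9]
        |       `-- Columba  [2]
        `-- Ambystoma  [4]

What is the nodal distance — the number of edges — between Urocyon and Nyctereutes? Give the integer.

6

The MRCA of Urocyon and Nyctereutes is the node subtending (((Neofelis,Nyctereutes),(Apis,Tsuga)),(((Passer,Oryza),Urocyon),(((Yersinia,Pinus),Glossina),Vulpes))).
From Urocyon up to that node: 3 branches. From Nyctereutes up to the same node: 3 branches. Total: 3 + 3 = 6.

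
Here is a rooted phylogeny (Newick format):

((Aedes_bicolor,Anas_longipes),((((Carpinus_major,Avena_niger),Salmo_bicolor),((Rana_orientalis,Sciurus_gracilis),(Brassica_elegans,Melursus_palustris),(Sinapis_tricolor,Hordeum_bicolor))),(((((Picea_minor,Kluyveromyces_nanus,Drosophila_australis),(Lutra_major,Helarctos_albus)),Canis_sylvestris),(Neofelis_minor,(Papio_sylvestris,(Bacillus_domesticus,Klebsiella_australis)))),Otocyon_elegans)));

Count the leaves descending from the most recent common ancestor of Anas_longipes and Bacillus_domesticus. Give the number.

22

The MRCA of Anas_longipes and Bacillus_domesticus is the root, so the clade is the entire tree.
That clade contains 22 terminal taxa: Aedes_bicolor, Anas_longipes, Avena_niger, Bacillus_domesticus, Brassica_elegans, Canis_sylvestris, Carpinus_major, Drosophila_australis, Helarctos_albus, Hordeum_bicolor, Klebsiella_australis, Kluyveromyces_nanus, Lutra_major, Melursus_palustris, Neofelis_minor, Otocyon_elegans, Papio_sylvestris, Picea_minor, Rana_orientalis, Salmo_bicolor, Sciurus_gracilis, Sinapis_tricolor.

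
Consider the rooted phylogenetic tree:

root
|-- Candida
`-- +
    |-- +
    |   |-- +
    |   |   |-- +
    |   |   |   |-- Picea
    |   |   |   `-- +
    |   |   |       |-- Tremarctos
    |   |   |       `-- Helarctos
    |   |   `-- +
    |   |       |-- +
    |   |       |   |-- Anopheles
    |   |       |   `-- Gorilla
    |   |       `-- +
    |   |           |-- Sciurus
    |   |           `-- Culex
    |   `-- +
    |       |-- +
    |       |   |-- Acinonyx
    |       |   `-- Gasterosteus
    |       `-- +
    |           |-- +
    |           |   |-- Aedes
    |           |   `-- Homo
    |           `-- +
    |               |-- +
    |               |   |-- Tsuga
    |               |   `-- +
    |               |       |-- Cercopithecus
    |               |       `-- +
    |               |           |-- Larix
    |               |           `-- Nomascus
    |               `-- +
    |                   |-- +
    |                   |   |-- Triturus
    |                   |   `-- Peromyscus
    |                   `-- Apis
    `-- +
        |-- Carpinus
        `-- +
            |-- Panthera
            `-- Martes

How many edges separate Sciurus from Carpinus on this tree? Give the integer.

The MRCA of Sciurus and Carpinus is the node subtending ((((Picea,(Tremarctos,Helarctos)),((Anopheles,Gorilla),(Sciurus,Culex))),((Acinonyx,Gasterosteus),((Aedes,Homo),((Tsuga,(Cercopithecus,(Larix,Nomascus))),((Triturus,Peromyscus),Apis))))),(Carpinus,(Panthera,Martes))).
From Sciurus up to that node: 5 branches. From Carpinus up to the same node: 2 branches. Total: 5 + 2 = 7.

7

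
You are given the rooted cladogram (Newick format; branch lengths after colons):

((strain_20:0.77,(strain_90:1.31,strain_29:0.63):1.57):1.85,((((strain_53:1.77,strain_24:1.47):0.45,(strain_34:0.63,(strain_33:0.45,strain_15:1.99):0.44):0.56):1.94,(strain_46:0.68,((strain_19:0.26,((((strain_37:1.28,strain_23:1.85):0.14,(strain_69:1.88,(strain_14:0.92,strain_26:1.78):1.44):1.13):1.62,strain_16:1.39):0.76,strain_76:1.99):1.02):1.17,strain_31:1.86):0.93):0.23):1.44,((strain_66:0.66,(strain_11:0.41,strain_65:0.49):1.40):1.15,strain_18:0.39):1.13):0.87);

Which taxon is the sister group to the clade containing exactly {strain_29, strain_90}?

The clade containing exactly {strain_29, strain_90} attaches to the tree at the node subtending (strain_20,(strain_90,strain_29)).
The other lineage descending from that same node — the sister group — is the single tip strain_20.

strain_20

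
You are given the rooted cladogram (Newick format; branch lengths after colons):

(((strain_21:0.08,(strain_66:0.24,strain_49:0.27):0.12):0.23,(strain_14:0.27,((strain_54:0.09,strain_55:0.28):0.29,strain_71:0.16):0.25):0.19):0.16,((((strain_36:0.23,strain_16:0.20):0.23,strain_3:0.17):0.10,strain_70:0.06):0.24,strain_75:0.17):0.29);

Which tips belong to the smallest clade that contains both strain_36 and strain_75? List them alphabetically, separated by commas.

Tracing strain_36: it sits inside (strain_36,strain_16).
Tracing strain_75: it sits inside ((((strain_36,strain_16),strain_3),strain_70),strain_75).
The smallest clade enclosing both is ((((strain_36,strain_16),strain_3),strain_70),strain_75); the answer is its 5 terminal taxa in alphabetical order.

strain_16, strain_3, strain_36, strain_70, strain_75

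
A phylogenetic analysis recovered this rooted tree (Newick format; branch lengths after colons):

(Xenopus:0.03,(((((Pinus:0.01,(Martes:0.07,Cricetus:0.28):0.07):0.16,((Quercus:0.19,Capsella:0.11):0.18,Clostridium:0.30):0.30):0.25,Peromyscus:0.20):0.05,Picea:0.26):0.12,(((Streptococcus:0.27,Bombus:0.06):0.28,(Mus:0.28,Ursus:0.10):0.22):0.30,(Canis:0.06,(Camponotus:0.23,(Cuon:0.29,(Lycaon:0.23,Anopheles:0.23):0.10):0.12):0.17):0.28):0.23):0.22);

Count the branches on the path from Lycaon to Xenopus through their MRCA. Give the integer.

The MRCA of Lycaon and Xenopus is the root of the tree.
From Lycaon up to that node: 7 branches. From Xenopus up to the same node: 1 branch. Total: 7 + 1 = 8.

8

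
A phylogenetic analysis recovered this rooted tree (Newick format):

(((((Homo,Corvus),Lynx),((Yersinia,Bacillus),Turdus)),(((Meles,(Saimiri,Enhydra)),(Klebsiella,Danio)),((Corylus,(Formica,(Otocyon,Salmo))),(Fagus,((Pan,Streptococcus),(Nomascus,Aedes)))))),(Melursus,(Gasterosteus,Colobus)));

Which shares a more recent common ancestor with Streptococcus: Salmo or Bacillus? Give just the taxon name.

Salmo

The MRCA of Streptococcus and Salmo subtends ((Corylus,(Formica,(Otocyon,Salmo))),(Fagus,((Pan,Streptococcus),(Nomascus,Aedes)))) (9 taxa).
The MRCA of Streptococcus and Bacillus subtends ((((Homo,Corvus),Lynx),((Yersinia,Bacillus),Turdus)),(((Meles,(Saimiri,Enhydra)),(Klebsiella,Danio)),((Corylus,(Formica,(Otocyon,Salmo))),(Fagus,((Pan,Streptococcus),(Nomascus,Aedes)))))) (20 taxa).
The first is nested inside the second, so Streptococcus shares a more recent common ancestor with Salmo.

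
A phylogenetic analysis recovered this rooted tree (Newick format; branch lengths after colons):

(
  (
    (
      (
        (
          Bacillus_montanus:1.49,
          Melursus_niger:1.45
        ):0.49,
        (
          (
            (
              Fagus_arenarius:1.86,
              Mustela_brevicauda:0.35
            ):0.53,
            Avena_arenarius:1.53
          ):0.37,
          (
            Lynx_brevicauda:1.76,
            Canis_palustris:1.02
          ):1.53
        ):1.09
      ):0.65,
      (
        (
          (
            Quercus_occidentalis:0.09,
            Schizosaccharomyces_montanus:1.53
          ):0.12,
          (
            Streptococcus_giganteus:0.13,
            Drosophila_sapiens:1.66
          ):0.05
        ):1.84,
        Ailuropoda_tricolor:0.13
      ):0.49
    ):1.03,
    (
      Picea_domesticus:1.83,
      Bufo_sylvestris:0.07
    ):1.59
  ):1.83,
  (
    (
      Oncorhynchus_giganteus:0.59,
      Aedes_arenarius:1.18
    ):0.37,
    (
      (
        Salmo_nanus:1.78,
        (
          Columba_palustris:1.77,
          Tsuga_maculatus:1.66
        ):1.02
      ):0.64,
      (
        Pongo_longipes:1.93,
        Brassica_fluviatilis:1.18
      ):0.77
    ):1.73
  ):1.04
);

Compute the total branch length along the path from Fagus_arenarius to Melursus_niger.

The path runs Fagus_arenarius → … → MRCA → … → Melursus_niger; the MRCA is the node subtending ((Bacillus_montanus,Melursus_niger),(((Fagus_arenarius,Mustela_brevicauda),Avena_arenarius),(Lynx_brevicauda,Canis_palustris))).
Branch lengths along that path: 1.86 + 0.53 + 0.37 + 1.09 + 0.49 + 1.45 = 5.79.

5.79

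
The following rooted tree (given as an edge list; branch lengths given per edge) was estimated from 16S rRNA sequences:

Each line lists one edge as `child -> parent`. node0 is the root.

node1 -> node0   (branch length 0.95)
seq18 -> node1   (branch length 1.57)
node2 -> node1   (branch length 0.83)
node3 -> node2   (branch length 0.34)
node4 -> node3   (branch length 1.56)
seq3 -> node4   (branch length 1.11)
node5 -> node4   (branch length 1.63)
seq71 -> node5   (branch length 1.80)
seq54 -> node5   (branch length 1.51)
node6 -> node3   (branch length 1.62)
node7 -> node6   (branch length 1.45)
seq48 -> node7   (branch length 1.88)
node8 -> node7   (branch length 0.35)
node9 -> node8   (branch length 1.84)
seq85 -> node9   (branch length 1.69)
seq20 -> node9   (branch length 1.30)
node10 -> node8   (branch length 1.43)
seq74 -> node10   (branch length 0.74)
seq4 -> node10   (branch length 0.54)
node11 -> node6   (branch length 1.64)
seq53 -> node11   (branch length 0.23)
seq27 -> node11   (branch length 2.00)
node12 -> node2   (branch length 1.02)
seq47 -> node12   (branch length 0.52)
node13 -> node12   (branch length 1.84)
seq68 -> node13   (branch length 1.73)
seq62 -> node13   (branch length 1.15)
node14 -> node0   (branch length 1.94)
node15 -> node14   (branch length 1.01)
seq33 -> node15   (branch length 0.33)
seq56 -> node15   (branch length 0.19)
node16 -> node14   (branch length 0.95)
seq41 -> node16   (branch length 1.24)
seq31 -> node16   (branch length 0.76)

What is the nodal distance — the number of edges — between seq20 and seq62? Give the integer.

The MRCA of seq20 and seq62 is the node subtending (((seq3,(seq71,seq54)),((seq48,((seq85,seq20),(seq74,seq4))),(seq53,seq27))),(seq47,(seq68,seq62))).
From seq20 up to that node: 6 branches. From seq62 up to the same node: 3 branches. Total: 6 + 3 = 9.

9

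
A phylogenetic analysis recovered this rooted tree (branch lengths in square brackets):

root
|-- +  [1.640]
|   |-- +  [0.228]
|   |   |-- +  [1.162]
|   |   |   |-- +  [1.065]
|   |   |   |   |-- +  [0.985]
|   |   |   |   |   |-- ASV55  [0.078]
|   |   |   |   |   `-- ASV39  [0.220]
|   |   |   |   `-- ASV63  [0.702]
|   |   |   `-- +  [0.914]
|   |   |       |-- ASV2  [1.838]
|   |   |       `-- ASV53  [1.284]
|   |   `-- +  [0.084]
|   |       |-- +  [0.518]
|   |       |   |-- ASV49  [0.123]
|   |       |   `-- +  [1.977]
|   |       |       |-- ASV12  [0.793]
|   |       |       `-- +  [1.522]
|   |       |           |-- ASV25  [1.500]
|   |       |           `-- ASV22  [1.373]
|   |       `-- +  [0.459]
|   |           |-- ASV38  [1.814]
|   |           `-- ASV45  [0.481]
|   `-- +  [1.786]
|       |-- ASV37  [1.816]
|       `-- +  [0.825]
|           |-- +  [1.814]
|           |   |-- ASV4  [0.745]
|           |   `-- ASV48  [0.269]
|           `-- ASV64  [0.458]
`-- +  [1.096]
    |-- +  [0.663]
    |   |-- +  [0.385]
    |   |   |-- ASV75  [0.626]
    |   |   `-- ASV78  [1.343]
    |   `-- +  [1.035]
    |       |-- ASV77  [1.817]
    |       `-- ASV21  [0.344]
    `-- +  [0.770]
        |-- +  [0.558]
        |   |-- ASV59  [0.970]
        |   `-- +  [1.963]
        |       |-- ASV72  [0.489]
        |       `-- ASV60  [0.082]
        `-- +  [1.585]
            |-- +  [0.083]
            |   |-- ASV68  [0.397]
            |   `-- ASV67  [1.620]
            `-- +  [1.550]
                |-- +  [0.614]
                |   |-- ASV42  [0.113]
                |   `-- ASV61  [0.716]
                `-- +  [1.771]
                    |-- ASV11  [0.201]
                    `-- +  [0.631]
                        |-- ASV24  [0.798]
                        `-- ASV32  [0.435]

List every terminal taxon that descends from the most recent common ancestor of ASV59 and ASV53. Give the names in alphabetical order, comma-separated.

ASV11, ASV12, ASV2, ASV21, ASV22, ASV24, ASV25, ASV32, ASV37, ASV38, ASV39, ASV4, ASV42, ASV45, ASV48, ASV49, ASV53, ASV55, ASV59, ASV60, ASV61, ASV63, ASV64, ASV67, ASV68, ASV72, ASV75, ASV77, ASV78

Tracing ASV59: it sits inside (ASV59,(ASV72,ASV60)).
Tracing ASV53: it sits inside (ASV2,ASV53).
The smallest clade enclosing both is the whole tree (their MRCA is the root), so the answer is all 29 tips in alphabetical order.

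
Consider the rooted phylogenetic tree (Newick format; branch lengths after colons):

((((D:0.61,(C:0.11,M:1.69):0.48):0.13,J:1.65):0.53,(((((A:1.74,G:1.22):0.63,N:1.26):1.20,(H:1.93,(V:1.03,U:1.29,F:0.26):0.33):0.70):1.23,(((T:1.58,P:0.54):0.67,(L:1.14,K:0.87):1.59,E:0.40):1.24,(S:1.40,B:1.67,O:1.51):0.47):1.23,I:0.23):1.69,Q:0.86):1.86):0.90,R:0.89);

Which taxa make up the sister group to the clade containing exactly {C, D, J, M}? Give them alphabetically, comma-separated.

The clade containing exactly {C, D, J, M} attaches to the tree at the node subtending (((D,(C,M)),J),(((((A,G),N),(H,(V,U,F))),(((T,P),(L,K),E),(S,B,O)),I),Q)).
The other lineage descending from that same node — the sister group — is (((((A,G),N),(H,(V,U,F))),(((T,P),(L,K),E),(S,B,O)),I),Q); its 17 tips in alphabetical order are the answer.

A, B, E, F, G, H, I, K, L, N, O, P, Q, S, T, U, V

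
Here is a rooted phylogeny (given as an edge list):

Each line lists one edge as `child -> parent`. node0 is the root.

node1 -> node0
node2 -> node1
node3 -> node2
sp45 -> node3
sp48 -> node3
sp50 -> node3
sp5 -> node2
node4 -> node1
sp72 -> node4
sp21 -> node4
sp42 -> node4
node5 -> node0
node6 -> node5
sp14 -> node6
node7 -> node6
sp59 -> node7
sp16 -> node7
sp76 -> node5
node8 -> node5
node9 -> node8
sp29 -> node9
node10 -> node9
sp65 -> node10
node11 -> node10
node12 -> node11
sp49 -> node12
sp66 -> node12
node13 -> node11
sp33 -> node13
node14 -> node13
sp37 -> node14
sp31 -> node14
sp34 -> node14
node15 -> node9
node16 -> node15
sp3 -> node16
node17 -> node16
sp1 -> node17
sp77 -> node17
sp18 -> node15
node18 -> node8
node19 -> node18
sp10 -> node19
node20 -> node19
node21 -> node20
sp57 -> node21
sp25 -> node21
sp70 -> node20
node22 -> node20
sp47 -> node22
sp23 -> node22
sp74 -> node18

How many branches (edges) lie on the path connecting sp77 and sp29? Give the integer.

5

The MRCA of sp77 and sp29 is the node subtending (sp29,(sp65,((sp49,sp66),(sp33,(sp37,sp31,sp34)))),((sp3,(sp1,sp77)),sp18)).
From sp77 up to that node: 4 branches. From sp29 up to the same node: 1 branch. Total: 4 + 1 = 5.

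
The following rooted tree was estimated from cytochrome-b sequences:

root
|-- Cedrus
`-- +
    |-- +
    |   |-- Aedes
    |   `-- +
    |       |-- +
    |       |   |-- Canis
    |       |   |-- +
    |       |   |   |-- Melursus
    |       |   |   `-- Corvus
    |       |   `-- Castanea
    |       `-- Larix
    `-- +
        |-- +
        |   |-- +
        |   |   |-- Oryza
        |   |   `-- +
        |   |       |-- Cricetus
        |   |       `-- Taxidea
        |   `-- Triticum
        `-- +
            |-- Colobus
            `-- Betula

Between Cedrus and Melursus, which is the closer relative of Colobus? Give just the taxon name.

The MRCA of Colobus and Melursus subtends ((Aedes,((Canis,(Melursus,Corvus),Castanea),Larix)),(((Oryza,(Cricetus,Taxidea)),Triticum),(Colobus,Betula))) (12 taxa).
The MRCA of Colobus and Cedrus is the root, subtending the entire tree (13 taxa).
The first is nested inside the second, so Colobus shares a more recent common ancestor with Melursus.

Melursus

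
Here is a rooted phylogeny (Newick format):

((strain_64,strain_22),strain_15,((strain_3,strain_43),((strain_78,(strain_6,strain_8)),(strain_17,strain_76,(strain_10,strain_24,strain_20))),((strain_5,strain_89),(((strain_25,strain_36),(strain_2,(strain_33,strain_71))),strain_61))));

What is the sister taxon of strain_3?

strain_43

strain_3 attaches to the tree at the node subtending (strain_3,strain_43).
The other lineage descending from that same node — the sister group — is the single tip strain_43.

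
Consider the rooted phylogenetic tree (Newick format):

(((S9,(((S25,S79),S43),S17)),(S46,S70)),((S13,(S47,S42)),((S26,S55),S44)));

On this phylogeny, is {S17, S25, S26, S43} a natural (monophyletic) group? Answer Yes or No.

No

The MRCA of the listed taxa is the root, so the smallest clade containing them is the whole tree.
That clade also contains S13, S42, S44, S46, S47, S55, S70, S79, S9, which are not in the proposed group, so the group is not monophyletic.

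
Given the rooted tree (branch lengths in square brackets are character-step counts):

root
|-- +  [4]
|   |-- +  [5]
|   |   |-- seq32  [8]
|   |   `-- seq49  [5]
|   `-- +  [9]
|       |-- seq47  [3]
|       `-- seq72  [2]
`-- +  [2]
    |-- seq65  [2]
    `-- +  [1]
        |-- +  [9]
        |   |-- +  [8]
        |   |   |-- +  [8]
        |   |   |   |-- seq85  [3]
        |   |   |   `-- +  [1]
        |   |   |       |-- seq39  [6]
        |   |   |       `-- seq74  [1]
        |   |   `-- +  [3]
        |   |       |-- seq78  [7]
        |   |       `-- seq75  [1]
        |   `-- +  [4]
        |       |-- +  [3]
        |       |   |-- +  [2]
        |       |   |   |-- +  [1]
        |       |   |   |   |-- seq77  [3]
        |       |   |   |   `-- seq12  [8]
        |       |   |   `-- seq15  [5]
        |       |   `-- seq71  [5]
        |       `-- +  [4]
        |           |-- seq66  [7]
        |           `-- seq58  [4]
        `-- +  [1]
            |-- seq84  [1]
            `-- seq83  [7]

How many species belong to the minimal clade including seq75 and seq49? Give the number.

The MRCA of seq75 and seq49 is the root, so the clade is the entire tree.
That clade contains 18 terminal taxa: seq12, seq15, seq32, seq39, seq47, seq49, seq58, seq65, seq66, seq71, seq72, seq74, seq75, seq77, seq78, seq83, seq84, seq85.

18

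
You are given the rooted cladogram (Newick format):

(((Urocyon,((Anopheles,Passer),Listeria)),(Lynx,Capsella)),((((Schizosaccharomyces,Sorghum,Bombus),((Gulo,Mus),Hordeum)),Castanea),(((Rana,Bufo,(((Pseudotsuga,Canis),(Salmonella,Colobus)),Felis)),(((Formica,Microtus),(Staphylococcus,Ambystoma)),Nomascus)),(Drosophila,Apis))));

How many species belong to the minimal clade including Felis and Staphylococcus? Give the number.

12

The MRCA of Felis and Staphylococcus is the node subtending ((Rana,Bufo,(((Pseudotsuga,Canis),(Salmonella,Colobus)),Felis)),(((Formica,Microtus),(Staphylococcus,Ambystoma)),Nomascus)).
That clade contains 12 terminal taxa: Ambystoma, Bufo, Canis, Colobus, Felis, Formica, Microtus, Nomascus, Pseudotsuga, Rana, Salmonella, Staphylococcus.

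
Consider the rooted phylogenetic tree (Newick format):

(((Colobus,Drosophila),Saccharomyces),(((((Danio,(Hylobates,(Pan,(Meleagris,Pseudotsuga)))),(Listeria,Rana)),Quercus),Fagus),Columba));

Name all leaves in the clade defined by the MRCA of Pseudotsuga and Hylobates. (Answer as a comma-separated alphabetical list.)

Hylobates, Meleagris, Pan, Pseudotsuga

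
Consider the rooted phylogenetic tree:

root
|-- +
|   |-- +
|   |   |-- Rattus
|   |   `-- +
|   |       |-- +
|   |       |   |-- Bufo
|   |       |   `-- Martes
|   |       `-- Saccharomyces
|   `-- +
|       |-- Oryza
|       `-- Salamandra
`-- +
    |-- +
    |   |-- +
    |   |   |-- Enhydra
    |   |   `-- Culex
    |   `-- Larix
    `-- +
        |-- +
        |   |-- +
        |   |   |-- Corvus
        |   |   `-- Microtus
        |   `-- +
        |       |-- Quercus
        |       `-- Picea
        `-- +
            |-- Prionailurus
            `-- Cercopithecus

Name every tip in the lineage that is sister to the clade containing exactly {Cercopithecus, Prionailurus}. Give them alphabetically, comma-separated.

Corvus, Microtus, Picea, Quercus

The clade containing exactly {Cercopithecus, Prionailurus} attaches to the tree at the node subtending (((Corvus,Microtus),(Quercus,Picea)),(Prionailurus,Cercopithecus)).
The other lineage descending from that same node — the sister group — is ((Corvus,Microtus),(Quercus,Picea)); its 4 tips in alphabetical order are the answer.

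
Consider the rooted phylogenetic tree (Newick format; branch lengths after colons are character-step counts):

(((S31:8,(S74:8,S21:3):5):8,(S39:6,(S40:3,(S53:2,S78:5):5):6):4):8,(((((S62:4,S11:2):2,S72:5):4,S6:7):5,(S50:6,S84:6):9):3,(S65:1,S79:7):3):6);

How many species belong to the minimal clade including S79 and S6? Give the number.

8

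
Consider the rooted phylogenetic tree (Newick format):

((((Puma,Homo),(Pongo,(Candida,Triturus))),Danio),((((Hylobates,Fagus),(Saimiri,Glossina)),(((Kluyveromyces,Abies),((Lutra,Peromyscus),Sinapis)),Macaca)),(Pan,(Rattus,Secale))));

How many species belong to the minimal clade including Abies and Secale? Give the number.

The MRCA of Abies and Secale is the node subtending ((((Hylobates,Fagus),(Saimiri,Glossina)),(((Kluyveromyces,Abies),((Lutra,Peromyscus),Sinapis)),Macaca)),(Pan,(Rattus,Secale))).
That clade contains 13 terminal taxa: Abies, Fagus, Glossina, Hylobates, Kluyveromyces, Lutra, Macaca, Pan, Peromyscus, Rattus, Saimiri, Secale, Sinapis.

13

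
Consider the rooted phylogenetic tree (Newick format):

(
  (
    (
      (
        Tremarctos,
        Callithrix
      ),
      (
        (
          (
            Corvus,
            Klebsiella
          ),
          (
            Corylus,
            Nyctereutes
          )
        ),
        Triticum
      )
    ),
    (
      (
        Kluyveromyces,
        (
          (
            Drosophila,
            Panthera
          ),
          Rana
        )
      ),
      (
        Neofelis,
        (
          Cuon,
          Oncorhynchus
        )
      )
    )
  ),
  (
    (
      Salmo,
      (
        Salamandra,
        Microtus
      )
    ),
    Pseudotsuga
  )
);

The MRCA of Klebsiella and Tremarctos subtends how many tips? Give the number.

7

The MRCA of Klebsiella and Tremarctos is the node subtending ((Tremarctos,Callithrix),(((Corvus,Klebsiella),(Corylus,Nyctereutes)),Triticum)).
That clade contains 7 terminal taxa: Callithrix, Corvus, Corylus, Klebsiella, Nyctereutes, Tremarctos, Triticum.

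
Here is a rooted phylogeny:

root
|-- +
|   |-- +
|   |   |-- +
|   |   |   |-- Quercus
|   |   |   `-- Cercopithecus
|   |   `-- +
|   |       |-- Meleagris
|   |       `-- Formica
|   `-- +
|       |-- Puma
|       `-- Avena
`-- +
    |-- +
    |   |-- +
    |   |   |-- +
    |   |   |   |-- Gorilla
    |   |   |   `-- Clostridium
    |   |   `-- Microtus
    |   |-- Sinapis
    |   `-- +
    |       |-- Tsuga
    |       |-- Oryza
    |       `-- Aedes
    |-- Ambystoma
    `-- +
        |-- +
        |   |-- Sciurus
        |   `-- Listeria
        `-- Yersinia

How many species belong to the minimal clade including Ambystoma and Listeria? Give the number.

The MRCA of Ambystoma and Listeria is the node subtending ((((Gorilla,Clostridium),Microtus),Sinapis,(Tsuga,Oryza,Aedes)),Ambystoma,((Sciurus,Listeria),Yersinia)).
That clade contains 11 terminal taxa: Aedes, Ambystoma, Clostridium, Gorilla, Listeria, Microtus, Oryza, Sciurus, Sinapis, Tsuga, Yersinia.

11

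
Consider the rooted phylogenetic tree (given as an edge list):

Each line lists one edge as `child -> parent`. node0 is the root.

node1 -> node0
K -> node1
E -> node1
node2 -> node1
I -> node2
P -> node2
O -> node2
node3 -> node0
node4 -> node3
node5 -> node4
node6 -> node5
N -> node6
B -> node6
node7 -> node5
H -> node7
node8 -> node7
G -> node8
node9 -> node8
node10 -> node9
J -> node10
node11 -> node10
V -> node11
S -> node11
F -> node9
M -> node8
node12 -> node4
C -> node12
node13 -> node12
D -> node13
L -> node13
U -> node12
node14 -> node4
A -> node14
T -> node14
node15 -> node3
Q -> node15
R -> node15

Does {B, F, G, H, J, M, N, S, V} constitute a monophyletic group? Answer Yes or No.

Yes

The most recent common ancestor of these taxa subtends ((N,B),(H,(G,((J,(V,S)),F),M))).
That clade has exactly 9 tips — every listed taxon and nothing else — so the group is monophyletic.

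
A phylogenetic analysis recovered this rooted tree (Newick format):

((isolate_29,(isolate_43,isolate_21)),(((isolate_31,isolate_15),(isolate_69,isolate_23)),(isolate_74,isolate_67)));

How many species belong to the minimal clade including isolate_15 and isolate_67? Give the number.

The MRCA of isolate_15 and isolate_67 is the node subtending (((isolate_31,isolate_15),(isolate_69,isolate_23)),(isolate_74,isolate_67)).
That clade contains 6 terminal taxa: isolate_15, isolate_23, isolate_31, isolate_67, isolate_69, isolate_74.

6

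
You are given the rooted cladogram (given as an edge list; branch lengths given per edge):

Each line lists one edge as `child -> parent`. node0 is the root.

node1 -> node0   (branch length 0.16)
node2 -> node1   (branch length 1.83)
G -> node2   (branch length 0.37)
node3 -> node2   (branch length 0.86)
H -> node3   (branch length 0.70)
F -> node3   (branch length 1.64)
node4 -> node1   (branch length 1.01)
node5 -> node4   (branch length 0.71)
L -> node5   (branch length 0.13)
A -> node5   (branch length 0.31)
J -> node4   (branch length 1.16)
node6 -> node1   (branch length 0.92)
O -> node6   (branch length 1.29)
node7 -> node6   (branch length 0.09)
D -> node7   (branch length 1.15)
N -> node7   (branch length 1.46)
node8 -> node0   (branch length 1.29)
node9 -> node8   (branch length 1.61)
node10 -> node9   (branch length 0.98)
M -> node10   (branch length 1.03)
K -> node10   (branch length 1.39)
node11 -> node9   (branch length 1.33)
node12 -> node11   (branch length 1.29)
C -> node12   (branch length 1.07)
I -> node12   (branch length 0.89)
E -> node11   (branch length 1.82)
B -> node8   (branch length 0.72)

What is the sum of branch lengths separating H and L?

5.24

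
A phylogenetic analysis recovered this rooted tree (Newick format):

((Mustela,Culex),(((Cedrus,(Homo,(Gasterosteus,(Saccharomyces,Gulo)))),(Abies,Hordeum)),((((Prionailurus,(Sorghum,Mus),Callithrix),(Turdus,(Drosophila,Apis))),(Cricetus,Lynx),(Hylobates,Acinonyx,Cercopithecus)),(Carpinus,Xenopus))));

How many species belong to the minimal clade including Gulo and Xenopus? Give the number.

21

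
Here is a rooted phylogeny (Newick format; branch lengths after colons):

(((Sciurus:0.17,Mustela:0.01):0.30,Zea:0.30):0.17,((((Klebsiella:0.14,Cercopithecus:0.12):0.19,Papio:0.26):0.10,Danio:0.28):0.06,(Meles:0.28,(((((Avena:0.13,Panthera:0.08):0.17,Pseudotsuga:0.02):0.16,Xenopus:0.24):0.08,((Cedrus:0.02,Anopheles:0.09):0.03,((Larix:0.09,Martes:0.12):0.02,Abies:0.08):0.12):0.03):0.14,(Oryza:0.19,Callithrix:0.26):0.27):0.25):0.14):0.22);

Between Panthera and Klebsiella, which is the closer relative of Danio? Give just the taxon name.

Klebsiella

The MRCA of Danio and Klebsiella subtends (((Klebsiella,Cercopithecus),Papio),Danio) (4 taxa).
The MRCA of Danio and Panthera subtends ((((Klebsiella,Cercopithecus),Papio),Danio),(Meles,(((((Avena,Panthera),Pseudotsuga),Xenopus),((Cedrus,Anopheles),((Larix,Martes),Abies))),(Oryza,Callithrix)))) (16 taxa).
The first is nested inside the second, so Danio shares a more recent common ancestor with Klebsiella.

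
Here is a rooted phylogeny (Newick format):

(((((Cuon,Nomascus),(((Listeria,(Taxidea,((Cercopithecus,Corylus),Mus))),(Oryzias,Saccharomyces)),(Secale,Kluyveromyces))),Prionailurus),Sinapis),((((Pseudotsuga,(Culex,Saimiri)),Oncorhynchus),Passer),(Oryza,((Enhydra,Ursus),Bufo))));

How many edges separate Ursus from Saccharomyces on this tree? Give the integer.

12

The MRCA of Ursus and Saccharomyces is the root of the tree.
From Ursus up to that node: 5 branches. From Saccharomyces up to the same node: 7 branches. Total: 5 + 7 = 12.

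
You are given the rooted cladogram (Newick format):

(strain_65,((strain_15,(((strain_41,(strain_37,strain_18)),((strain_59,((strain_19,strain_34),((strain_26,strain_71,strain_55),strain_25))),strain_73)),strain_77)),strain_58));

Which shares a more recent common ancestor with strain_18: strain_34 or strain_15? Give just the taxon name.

strain_34

The MRCA of strain_18 and strain_34 subtends ((strain_41,(strain_37,strain_18)),((strain_59,((strain_19,strain_34),((strain_26,strain_71,strain_55),strain_25))),strain_73)) (11 taxa).
The MRCA of strain_18 and strain_15 subtends (strain_15,(((strain_41,(strain_37,strain_18)),((strain_59,((strain_19,strain_34),((strain_26,strain_71,strain_55),strain_25))),strain_73)),strain_77)) (13 taxa).
The first is nested inside the second, so strain_18 shares a more recent common ancestor with strain_34.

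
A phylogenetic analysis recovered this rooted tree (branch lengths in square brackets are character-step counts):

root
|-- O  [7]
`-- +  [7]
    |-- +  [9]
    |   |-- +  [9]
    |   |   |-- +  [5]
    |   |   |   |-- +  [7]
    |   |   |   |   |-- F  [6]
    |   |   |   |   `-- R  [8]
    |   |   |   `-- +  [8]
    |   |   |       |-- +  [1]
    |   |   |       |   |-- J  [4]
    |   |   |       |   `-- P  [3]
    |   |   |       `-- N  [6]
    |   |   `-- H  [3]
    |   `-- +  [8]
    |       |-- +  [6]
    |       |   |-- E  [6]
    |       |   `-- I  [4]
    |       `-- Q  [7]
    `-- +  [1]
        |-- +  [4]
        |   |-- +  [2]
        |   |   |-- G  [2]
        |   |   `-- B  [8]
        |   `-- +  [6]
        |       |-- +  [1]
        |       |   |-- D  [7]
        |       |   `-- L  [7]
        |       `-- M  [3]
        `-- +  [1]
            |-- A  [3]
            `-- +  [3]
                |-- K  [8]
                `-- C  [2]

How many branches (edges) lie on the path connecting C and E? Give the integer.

The MRCA of C and E is the node subtending (((((F,R),((J,P),N)),H),((E,I),Q)),(((G,B),((D,L),M)),(A,(K,C)))).
From C up to that node: 4 branches. From E up to the same node: 4 branches. Total: 4 + 4 = 8.

8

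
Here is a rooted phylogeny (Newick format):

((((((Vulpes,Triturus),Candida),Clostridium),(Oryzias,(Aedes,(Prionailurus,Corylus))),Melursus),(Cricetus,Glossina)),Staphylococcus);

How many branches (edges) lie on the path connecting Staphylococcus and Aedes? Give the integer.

6

The MRCA of Staphylococcus and Aedes is the root of the tree.
From Staphylococcus up to that node: 1 branch. From Aedes up to the same node: 5 branches. Total: 1 + 5 = 6.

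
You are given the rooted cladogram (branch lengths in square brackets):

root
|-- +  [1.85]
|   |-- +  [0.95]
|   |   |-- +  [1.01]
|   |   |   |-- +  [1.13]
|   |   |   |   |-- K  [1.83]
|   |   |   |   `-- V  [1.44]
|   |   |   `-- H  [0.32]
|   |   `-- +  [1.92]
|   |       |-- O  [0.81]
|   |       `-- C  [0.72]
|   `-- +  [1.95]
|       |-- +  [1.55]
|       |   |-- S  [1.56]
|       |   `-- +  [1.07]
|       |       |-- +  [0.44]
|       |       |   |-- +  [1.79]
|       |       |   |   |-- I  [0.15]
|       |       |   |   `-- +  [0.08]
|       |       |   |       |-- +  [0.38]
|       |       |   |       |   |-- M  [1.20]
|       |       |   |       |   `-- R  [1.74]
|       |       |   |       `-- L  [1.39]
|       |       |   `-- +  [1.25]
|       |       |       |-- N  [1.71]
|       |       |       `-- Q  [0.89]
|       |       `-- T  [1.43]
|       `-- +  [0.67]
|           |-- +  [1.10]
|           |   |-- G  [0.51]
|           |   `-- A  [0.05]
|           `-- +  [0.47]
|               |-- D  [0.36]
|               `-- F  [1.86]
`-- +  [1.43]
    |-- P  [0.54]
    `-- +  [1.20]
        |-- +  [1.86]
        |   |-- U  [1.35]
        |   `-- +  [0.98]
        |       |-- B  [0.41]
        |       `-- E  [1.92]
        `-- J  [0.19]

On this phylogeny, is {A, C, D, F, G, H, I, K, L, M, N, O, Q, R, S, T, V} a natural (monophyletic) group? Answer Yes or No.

Yes

The most recent common ancestor of these taxa subtends ((((K,V),H),(O,C)),((S,(((I,((M,R),L)),(N,Q)),T)),((G,A),(D,F)))).
That clade has exactly 17 tips — every listed taxon and nothing else — so the group is monophyletic.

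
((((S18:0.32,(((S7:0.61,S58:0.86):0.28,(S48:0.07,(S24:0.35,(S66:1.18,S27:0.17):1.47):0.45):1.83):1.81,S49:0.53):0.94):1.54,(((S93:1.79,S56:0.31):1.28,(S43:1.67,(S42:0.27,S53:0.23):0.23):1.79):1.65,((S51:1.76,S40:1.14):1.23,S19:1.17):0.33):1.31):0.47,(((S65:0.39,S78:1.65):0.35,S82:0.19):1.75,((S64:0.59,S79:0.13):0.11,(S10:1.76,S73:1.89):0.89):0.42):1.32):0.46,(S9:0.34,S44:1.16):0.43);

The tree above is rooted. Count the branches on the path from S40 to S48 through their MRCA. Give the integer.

The MRCA of S40 and S48 is the node subtending ((S18,(((S7,S58),(S48,(S24,(S66,S27)))),S49)),(((S93,S56),(S43,(S42,S53))),((S51,S40),S19))).
From S40 up to that node: 4 branches. From S48 up to the same node: 5 branches. Total: 4 + 5 = 9.

9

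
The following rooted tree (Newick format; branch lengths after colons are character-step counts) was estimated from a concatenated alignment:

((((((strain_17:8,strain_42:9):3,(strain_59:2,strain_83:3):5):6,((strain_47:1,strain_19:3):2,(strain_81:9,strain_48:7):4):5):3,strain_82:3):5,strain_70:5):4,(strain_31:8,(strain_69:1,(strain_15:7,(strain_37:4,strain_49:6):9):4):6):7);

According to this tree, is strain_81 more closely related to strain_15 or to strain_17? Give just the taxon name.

strain_17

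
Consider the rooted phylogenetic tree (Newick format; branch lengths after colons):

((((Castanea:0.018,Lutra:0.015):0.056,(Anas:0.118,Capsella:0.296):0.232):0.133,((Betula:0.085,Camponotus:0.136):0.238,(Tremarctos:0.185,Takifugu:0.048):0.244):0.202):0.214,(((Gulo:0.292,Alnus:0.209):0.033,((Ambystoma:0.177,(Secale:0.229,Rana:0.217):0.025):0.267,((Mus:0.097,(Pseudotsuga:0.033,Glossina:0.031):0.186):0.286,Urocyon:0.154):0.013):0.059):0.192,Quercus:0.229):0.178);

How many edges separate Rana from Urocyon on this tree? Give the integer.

5

The MRCA of Rana and Urocyon is the node subtending ((Ambystoma,(Secale,Rana)),((Mus,(Pseudotsuga,Glossina)),Urocyon)).
From Rana up to that node: 3 branches. From Urocyon up to the same node: 2 branches. Total: 3 + 2 = 5.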